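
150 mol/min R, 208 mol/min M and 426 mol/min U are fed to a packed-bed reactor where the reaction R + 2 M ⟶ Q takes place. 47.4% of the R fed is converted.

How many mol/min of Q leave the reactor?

71.1 mol/min

R reacted = 0.474 × 150 = 71.1 mol/min; ν_R = −1, so ξ = 71.1/1 = 71.1 mol/min.
Outlet amounts (n = n₀ + ν ξ):
  R: 150 − 1(71.1) = 78.9
  M: 208 − 2(71.1) = 65.8
  Q: 0 + 1(71.1) = 71.1
  U: 426 (inert)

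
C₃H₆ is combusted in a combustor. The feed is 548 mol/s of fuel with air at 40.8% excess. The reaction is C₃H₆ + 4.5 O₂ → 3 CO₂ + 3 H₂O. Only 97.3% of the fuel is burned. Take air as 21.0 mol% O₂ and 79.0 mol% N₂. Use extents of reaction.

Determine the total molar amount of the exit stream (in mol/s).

17300 mol/s

Stoichiometric O₂ = 4.5 × 548 = 2466 mol/s; O₂ fed = 2466 × 1.408 = 3472 mol/s.
N₂ fed = 3472 × 79/21 = 13060 mol/s.
Fuel reacted = 0.973 × 548 → ξ = 533.2 mol/s.
Outlet (n = n₀ + ν ξ):
  C₃H₆: 548 − 1(533.2) = 14.8
  O₂: 3472 − 4.5(533.2) = 1073
  N₂: 13060 (inert)
  CO₂: 0 + 3(533.2) = 1600
  H₂O: 0 + 3(533.2) = 1600
Total out = 14.8 + 1073 + 13060 + 1600 + 1600 = 17350 mol/s.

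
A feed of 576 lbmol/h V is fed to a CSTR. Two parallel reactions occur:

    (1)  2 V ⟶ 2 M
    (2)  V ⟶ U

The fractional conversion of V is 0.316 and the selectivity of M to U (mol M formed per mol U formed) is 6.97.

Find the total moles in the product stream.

576 lbmol/h

Conversion of V: V consumed = 0.316 × 576 = 182 lbmol/h = 2ξ₁ + 1ξ₂.
Selectivity: 2ξ₁ / (1ξ₂) = 6.97 → ξ₁ = 3.485 ξ₂.
Substitute: (2·3.485 + 1) ξ₂ = 182 → ξ₂ = 22.84 lbmol/h, ξ₁ = 79.59 lbmol/h.
Outlet amounts (n = n₀ + Σ ν·ξ):
  V: 576 − 2(79.59) − 1(22.84) = 394
  M: 0 + 2(79.59) = 159.2
  U: 0 + 1(22.84) = 22.84
Total out = 394 + 159.2 + 22.84 = 576 lbmol/h.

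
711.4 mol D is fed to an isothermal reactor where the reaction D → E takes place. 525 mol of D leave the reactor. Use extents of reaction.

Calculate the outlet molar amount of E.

For D: n = n₀ − 1ξ → 525 = 711.4 − 1ξ, giving ξ = 186.4 mol.
Outlet amounts (n = n₀ + ν ξ):
  D: 711.4 − 1(186.4) = 525
  E: 0 + 1(186.4) = 186.4

186 mol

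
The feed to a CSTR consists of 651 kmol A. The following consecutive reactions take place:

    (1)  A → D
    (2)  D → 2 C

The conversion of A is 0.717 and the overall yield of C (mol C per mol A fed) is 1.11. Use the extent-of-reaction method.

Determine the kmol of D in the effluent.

Conversion of A: A consumed = 1ξ₁ = 0.717 × 651 → ξ₁ = 466.8 kmol.
Yield of C: 2ξ₂ / 651 = 1.11 → ξ₂ = 361.3 kmol.
Outlet amounts (n = n₀ + Σ ν·ξ):
  A: 651 − 1(466.8) = 184.2
  D: 0 + 1(466.8) − 1(361.3) = 105.5
  C: 0 + 2(361.3) = 722.6

105 kmol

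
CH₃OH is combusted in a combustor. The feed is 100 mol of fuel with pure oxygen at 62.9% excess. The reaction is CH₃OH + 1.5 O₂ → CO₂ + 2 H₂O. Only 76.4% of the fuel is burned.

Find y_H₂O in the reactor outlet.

0.399

Stoichiometric O₂ = 1.5 × 100 = 150 mol; O₂ fed = 150 × 1.629 = 244.3 mol.
Fuel reacted = 0.764 × 100 → ξ = 76.4 mol.
Outlet (n = n₀ + ν ξ):
  CH₃OH: 100 − 1(76.4) = 23.6
  O₂: 244.3 − 1.5(76.4) = 129.8
  CO₂: 0 + 1(76.4) = 76.4
  H₂O: 0 + 2(76.4) = 152.8
Total out = 382.6 mol; y_H₂O = 152.8 / 382.6 = 0.3994.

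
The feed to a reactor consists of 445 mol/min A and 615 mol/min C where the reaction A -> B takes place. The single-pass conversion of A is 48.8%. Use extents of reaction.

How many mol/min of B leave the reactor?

A reacted = 0.488 × 445 = 217.2 mol/min; ν_A = −1, so ξ = 217.2/1 = 217.2 mol/min.
Outlet amounts (n = n₀ + ν ξ):
  A: 445 − 1(217.2) = 227.8
  B: 0 + 1(217.2) = 217.2
  C: 615 (inert)

217 mol/min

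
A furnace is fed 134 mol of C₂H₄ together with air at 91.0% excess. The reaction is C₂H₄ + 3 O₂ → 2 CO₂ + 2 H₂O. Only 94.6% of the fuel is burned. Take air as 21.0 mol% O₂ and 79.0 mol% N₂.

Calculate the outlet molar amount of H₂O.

254 mol

Stoichiometric O₂ = 3 × 134 = 402 mol; O₂ fed = 402 × 1.910 = 767.8 mol.
N₂ fed = 767.8 × 79/21 = 2888 mol.
Fuel reacted = 0.946 × 134 → ξ = 126.8 mol.
Outlet (n = n₀ + ν ξ):
  C₂H₄: 134 − 1(126.8) = 7.236
  O₂: 767.8 − 3(126.8) = 387.5
  N₂: 2888 (inert)
  CO₂: 0 + 2(126.8) = 253.5
  H₂O: 0 + 2(126.8) = 253.5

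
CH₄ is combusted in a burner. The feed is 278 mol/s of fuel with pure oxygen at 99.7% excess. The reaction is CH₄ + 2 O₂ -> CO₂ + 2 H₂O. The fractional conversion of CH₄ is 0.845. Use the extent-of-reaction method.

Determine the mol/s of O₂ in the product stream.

Stoichiometric O₂ = 2 × 278 = 556 mol/s; O₂ fed = 556 × 1.997 = 1110 mol/s.
Fuel reacted = 0.845 × 278 → ξ = 234.9 mol/s.
Outlet (n = n₀ + ν ξ):
  CH₄: 278 − 1(234.9) = 43.09
  O₂: 1110 − 2(234.9) = 640.5
  CO₂: 0 + 1(234.9) = 234.9
  H₂O: 0 + 2(234.9) = 469.8

641 mol/s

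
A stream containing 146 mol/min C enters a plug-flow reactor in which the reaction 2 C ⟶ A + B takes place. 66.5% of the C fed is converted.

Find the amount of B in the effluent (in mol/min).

C reacted = 0.665 × 146 = 97.09 mol/min; ν_C = −2, so ξ = 97.09/2 = 48.55 mol/min.
Outlet amounts (n = n₀ + ν ξ):
  C: 146 − 2(48.55) = 48.91
  A: 0 + 1(48.55) = 48.55
  B: 0 + 1(48.55) = 48.55

48.5 mol/min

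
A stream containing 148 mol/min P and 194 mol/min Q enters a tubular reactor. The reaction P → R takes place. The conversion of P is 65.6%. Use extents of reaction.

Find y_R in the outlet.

0.284

P reacted = 0.656 × 148 = 97.09 mol/min; ν_P = −1, so ξ = 97.09/1 = 97.09 mol/min.
Outlet amounts (n = n₀ + ν ξ):
  P: 148 − 1(97.09) = 50.91
  R: 0 + 1(97.09) = 97.09
  Q: 194 (inert)
Total out = 342 mol/min; y_R = 97.09 / 342 = 0.2839.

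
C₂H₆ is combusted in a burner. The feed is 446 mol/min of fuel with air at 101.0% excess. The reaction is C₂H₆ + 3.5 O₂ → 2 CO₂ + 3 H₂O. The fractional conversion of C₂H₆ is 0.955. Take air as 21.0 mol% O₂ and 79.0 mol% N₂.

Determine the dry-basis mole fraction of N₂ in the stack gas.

Stoichiometric O₂ = 3.5 × 446 = 1561 mol/min; O₂ fed = 1561 × 2.010 = 3138 mol/min.
N₂ fed = 3138 × 79/21 = 11800 mol/min.
Fuel reacted = 0.955 × 446 → ξ = 425.9 mol/min.
Outlet (n = n₀ + ν ξ):
  C₂H₆: 446 − 1(425.9) = 20.07
  O₂: 3138 − 3.5(425.9) = 1647
  N₂: 11800 (inert)
  CO₂: 0 + 2(425.9) = 851.9
  H₂O: 0 + 3(425.9) = 1278
Dry total = 14320 mol/min; y_N₂ (dry) = 11800 / 14320 = 0.8241.

0.824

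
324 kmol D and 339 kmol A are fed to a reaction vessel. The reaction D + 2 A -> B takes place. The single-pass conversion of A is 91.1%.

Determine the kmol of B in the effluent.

A reacted = 0.911 × 339 = 308.8 kmol; ν_A = −2, so ξ = 308.8/2 = 154.4 kmol.
Outlet amounts (n = n₀ + ν ξ):
  D: 324 − 1(154.4) = 169.6
  A: 339 − 2(154.4) = 30.17
  B: 0 + 1(154.4) = 154.4

154 kmol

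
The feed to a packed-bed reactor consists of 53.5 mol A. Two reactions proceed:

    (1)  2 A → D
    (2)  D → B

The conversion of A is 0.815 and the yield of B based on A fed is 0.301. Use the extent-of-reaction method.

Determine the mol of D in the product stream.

5.7 mol

Conversion of A: A consumed = 2ξ₁ = 0.815 × 53.5 → ξ₁ = 21.8 mol.
Yield of B: 1ξ₂ / 53.5 = 0.301 → ξ₂ = 16.1 mol.
Outlet amounts (n = n₀ + Σ ν·ξ):
  A: 53.5 − 2(21.8) = 9.898
  D: 0 + 1(21.8) − 1(16.1) = 5.698
  B: 0 + 1(16.1) = 16.1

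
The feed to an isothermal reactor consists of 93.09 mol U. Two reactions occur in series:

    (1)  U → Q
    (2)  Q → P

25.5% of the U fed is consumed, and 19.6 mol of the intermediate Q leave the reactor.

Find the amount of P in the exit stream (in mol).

4.14 mol

Conversion of U: U consumed = 1ξ₁ = 0.255 × 93.09 → ξ₁ = 23.74 mol.
Q balance: n_Q = 0 + 1ξ₁ − 1ξ₂ = 19.6 → ξ₂ = (1·23.74 − 19.6)/1 = 4.138 mol.
Outlet amounts (n = n₀ + Σ ν·ξ):
  U: 93.09 − 1(23.74) = 69.35
  Q: 0 + 1(23.74) − 1(4.138) = 19.6
  P: 0 + 1(4.138) = 4.138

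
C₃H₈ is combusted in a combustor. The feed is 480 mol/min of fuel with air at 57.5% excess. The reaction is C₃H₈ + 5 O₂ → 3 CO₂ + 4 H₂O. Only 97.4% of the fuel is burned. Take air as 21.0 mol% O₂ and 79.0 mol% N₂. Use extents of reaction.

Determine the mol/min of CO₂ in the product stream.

1400 mol/min

Stoichiometric O₂ = 5 × 480 = 2400 mol/min; O₂ fed = 2400 × 1.575 = 3780 mol/min.
N₂ fed = 3780 × 79/21 = 14220 mol/min.
Fuel reacted = 0.974 × 480 → ξ = 467.5 mol/min.
Outlet (n = n₀ + ν ξ):
  C₃H₈: 480 − 1(467.5) = 12.48
  O₂: 3780 − 5(467.5) = 1442
  N₂: 14220 (inert)
  CO₂: 0 + 3(467.5) = 1403
  H₂O: 0 + 4(467.5) = 1870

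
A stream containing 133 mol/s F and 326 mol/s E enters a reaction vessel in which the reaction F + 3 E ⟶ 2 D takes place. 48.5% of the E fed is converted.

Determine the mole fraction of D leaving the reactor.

E reacted = 0.485 × 326 = 158.1 mol/s; ν_E = −3, so ξ = 158.1/3 = 52.7 mol/s.
Outlet amounts (n = n₀ + ν ξ):
  F: 133 − 1(52.7) = 80.3
  E: 326 − 3(52.7) = 167.9
  D: 0 + 2(52.7) = 105.4
Total out = 353.6 mol/s; y_D = 105.4 / 353.6 = 0.2981.

0.298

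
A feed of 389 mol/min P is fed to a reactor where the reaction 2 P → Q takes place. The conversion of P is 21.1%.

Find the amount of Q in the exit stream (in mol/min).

P reacted = 0.211 × 389 = 82.08 mol/min; ν_P = −2, so ξ = 82.08/2 = 41.04 mol/min.
Outlet amounts (n = n₀ + ν ξ):
  P: 389 − 2(41.04) = 306.9
  Q: 0 + 1(41.04) = 41.04

41 mol/min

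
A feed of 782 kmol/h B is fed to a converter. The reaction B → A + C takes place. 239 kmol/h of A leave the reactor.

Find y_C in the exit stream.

For A: n = n₀ + 1ξ → 239 = 0 + 1ξ, giving ξ = 239 kmol/h.
Outlet amounts (n = n₀ + ν ξ):
  B: 782 − 1(239) = 543
  A: 0 + 1(239) = 239
  C: 0 + 1(239) = 239
Total out = 1021 kmol/h; y_C = 239 / 1021 = 0.2341.

0.234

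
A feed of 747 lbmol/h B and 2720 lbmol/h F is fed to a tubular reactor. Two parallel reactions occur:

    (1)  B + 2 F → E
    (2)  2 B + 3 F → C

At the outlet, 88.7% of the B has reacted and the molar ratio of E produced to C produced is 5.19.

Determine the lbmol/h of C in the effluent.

92.2 lbmol/h

Conversion of B: B consumed = 0.887 × 747 = 662.6 lbmol/h = 1ξ₁ + 2ξ₂.
Selectivity: 1ξ₁ / (1ξ₂) = 5.19 → ξ₁ = 5.19 ξ₂.
Substitute: (1·5.19 + 2) ξ₂ = 662.6 → ξ₂ = 92.15 lbmol/h, ξ₁ = 478.3 lbmol/h.
Outlet amounts (n = n₀ + Σ ν·ξ):
  B: 747 − 1(478.3) − 2(92.15) = 84.41
  F: 2720 − 2(478.3) − 3(92.15) = 1487
  E: 0 + 1(478.3) = 478.3
  C: 0 + 1(92.15) = 92.15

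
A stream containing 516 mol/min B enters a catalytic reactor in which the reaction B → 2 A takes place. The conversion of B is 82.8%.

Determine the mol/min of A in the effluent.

854 mol/min

B reacted = 0.828 × 516 = 427.2 mol/min; ν_B = −1, so ξ = 427.2/1 = 427.2 mol/min.
Outlet amounts (n = n₀ + ν ξ):
  B: 516 − 1(427.2) = 88.75
  A: 0 + 2(427.2) = 854.5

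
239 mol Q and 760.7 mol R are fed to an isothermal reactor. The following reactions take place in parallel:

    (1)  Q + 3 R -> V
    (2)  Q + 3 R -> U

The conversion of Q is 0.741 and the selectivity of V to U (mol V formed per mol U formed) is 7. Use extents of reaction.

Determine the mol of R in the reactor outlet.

229 mol

Conversion of Q: Q consumed = 0.741 × 239 = 177.1 mol = 1ξ₁ + 1ξ₂.
Selectivity: 1ξ₁ / (1ξ₂) = 7 → ξ₁ = 7 ξ₂.
Substitute: (1·7 + 1) ξ₂ = 177.1 → ξ₂ = 22.14 mol, ξ₁ = 155 mol.
Outlet amounts (n = n₀ + Σ ν·ξ):
  Q: 239 − 1(155) − 1(22.14) = 61.9
  R: 760.7 − 3(155) − 3(22.14) = 229.4
  V: 0 + 1(155) = 155
  U: 0 + 1(22.14) = 22.14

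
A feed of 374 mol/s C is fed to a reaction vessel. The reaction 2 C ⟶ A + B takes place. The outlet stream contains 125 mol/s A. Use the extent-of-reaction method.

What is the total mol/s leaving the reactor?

For A: n = n₀ + 1ξ → 125 = 0 + 1ξ, giving ξ = 125 mol/s.
Outlet amounts (n = n₀ + ν ξ):
  C: 374 − 2(125) = 124
  A: 0 + 1(125) = 125
  B: 0 + 1(125) = 125
Total out = 124 + 125 + 125 = 374 mol/s.

374 mol/s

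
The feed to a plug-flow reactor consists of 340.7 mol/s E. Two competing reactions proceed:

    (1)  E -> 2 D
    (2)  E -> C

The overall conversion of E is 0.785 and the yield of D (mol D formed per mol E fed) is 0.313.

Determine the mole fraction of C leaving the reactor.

Yield of D: 2ξ₁ / 340.7 = 0.313 → ξ₁ = 53.32 mol/s.
Conversion of E: 1ξ₁ + 1ξ₂ = 0.785 × 340.7 = 267.4 → ξ₂ = 214.1 mol/s.
Outlet amounts (n = n₀ + Σ ν·ξ):
  E: 340.7 − 1(53.32) − 1(214.1) = 73.25
  D: 0 + 2(53.32) = 106.6
  C: 0 + 1(214.1) = 214.1
Total out = 394 mol/s; y_C = 214.1 / 394 = 0.5435.

0.543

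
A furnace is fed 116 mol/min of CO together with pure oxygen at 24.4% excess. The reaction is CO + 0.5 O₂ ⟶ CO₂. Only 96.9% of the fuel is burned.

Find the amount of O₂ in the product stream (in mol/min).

16 mol/min

Stoichiometric O₂ = 0.5 × 116 = 58 mol/min; O₂ fed = 58 × 1.244 = 72.15 mol/min.
Fuel reacted = 0.969 × 116 → ξ = 112.4 mol/min.
Outlet (n = n₀ + ν ξ):
  CO: 116 − 1(112.4) = 3.596
  O₂: 72.15 − 0.5(112.4) = 15.95
  CO₂: 0 + 1(112.4) = 112.4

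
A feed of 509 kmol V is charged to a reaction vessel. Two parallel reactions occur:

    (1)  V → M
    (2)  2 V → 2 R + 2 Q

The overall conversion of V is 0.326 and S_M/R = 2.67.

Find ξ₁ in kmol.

ξ₁ = 121 kmol

Conversion of V: V consumed = 0.326 × 509 = 165.9 kmol = 1ξ₁ + 2ξ₂.
Selectivity: 1ξ₁ / (2ξ₂) = 2.67 → ξ₁ = 5.34 ξ₂.
Substitute: (1·5.34 + 2) ξ₂ = 165.9 → ξ₂ = 22.61 kmol, ξ₁ = 120.7 kmol.
Outlet amounts (n = n₀ + Σ ν·ξ):
  V: 509 − 1(120.7) − 2(22.61) = 343.1
  M: 0 + 1(120.7) = 120.7
  R: 0 + 2(22.61) = 45.21
  Q: 0 + 2(22.61) = 45.21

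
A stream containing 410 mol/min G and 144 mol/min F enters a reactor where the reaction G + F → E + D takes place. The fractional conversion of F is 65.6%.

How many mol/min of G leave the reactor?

F reacted = 0.656 × 144 = 94.46 mol/min; ν_F = −1, so ξ = 94.46/1 = 94.46 mol/min.
Outlet amounts (n = n₀ + ν ξ):
  G: 410 − 1(94.46) = 315.5
  F: 144 − 1(94.46) = 49.54
  E: 0 + 1(94.46) = 94.46
  D: 0 + 1(94.46) = 94.46

316 mol/min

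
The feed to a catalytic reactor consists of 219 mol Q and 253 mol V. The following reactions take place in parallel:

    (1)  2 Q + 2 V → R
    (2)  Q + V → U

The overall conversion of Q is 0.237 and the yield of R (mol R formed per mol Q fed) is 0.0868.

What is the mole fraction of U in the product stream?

Yield of R: 1ξ₁ / 219 = 0.0868 → ξ₁ = 19.01 mol.
Conversion of Q: 2ξ₁ + 1ξ₂ = 0.237 × 219 = 51.9 → ξ₂ = 13.88 mol.
Outlet amounts (n = n₀ + Σ ν·ξ):
  Q: 219 − 2(19.01) − 1(13.88) = 167.1
  V: 253 − 2(19.01) − 1(13.88) = 201.1
  R: 0 + 1(19.01) = 19.01
  U: 0 + 1(13.88) = 13.88
Total out = 401.1 mol; y_U = 13.88 / 401.1 = 0.03462.

0.0346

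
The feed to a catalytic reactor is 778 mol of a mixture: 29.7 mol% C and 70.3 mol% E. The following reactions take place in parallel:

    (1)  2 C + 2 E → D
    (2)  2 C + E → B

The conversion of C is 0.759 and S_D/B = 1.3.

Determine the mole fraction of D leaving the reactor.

Conversion of C: C consumed = 0.759 × 231.1 = 175.4 mol = 2ξ₁ + 2ξ₂.
Selectivity: 1ξ₁ / (1ξ₂) = 1.3 → ξ₁ = 1.3 ξ₂.
Substitute: (2·1.3 + 2) ξ₂ = 175.4 → ξ₂ = 38.13 mol, ξ₁ = 49.56 mol.
Outlet amounts (n = n₀ + Σ ν·ξ):
  C: 231.1 − 2(49.56) − 2(38.13) = 55.69
  E: 546.9 − 2(49.56) − 1(38.13) = 409.7
  D: 0 + 1(49.56) = 49.56
  B: 0 + 1(38.13) = 38.13
Total out = 553.1 mol; y_D = 49.56 / 553.1 = 0.08962.

0.0896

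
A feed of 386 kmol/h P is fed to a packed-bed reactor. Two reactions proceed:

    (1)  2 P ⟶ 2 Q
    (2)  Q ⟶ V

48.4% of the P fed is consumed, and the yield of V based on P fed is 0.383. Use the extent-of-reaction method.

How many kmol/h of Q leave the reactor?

Conversion of P: P consumed = 2ξ₁ = 0.484 × 386 → ξ₁ = 93.41 kmol/h.
Yield of V: 1ξ₂ / 386 = 0.383 → ξ₂ = 147.8 kmol/h.
Outlet amounts (n = n₀ + Σ ν·ξ):
  P: 386 − 2(93.41) = 199.2
  Q: 0 + 2(93.41) − 1(147.8) = 38.99
  V: 0 + 1(147.8) = 147.8

39 kmol/h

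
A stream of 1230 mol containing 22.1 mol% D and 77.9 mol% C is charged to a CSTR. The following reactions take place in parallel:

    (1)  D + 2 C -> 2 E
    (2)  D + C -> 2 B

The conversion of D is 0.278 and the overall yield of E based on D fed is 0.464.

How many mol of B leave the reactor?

Yield of E: 2ξ₁ / 271.8 = 0.464 → ξ₁ = 63.06 mol.
Conversion of D: 1ξ₁ + 1ξ₂ = 0.278 × 271.8 = 75.57 → ξ₂ = 12.5 mol.
Outlet amounts (n = n₀ + Σ ν·ξ):
  D: 271.8 − 1(63.06) − 1(12.5) = 196.3
  C: 958.2 − 2(63.06) − 1(12.5) = 819.5
  E: 0 + 2(63.06) = 126.1
  B: 0 + 2(12.5) = 25.01

25 mol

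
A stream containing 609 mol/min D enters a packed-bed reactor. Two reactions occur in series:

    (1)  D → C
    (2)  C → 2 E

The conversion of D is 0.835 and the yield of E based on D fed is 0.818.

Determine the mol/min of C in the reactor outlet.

259 mol/min

Conversion of D: D consumed = 1ξ₁ = 0.835 × 609 → ξ₁ = 508.5 mol/min.
Yield of E: 2ξ₂ / 609 = 0.818 → ξ₂ = 249.1 mol/min.
Outlet amounts (n = n₀ + Σ ν·ξ):
  D: 609 − 1(508.5) = 100.5
  C: 0 + 1(508.5) − 1(249.1) = 259.4
  E: 0 + 2(249.1) = 498.2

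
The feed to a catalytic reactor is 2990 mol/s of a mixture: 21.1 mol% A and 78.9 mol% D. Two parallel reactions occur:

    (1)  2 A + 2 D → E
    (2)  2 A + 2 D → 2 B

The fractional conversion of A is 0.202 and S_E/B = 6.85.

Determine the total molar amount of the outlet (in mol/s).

Conversion of A: A consumed = 0.202 × 630.9 = 127.4 mol/s = 2ξ₁ + 2ξ₂.
Selectivity: 1ξ₁ / (2ξ₂) = 6.85 → ξ₁ = 13.7 ξ₂.
Substitute: (2·13.7 + 2) ξ₂ = 127.4 → ξ₂ = 4.335 mol/s, ξ₁ = 59.39 mol/s.
Outlet amounts (n = n₀ + Σ ν·ξ):
  A: 630.9 − 2(59.39) − 2(4.335) = 503.5
  D: 2359 − 2(59.39) − 2(4.335) = 2232
  E: 0 + 1(59.39) = 59.39
  B: 0 + 2(4.335) = 8.669
Total out = 503.5 + 2232 + 59.39 + 8.669 = 2803 mol/s.

2800 mol/s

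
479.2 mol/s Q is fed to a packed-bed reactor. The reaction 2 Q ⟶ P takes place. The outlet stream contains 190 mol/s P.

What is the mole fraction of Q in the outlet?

For P: n = n₀ + 1ξ → 190 = 0 + 1ξ, giving ξ = 190 mol/s.
Outlet amounts (n = n₀ + ν ξ):
  Q: 479.2 − 2(190) = 99.2
  P: 0 + 1(190) = 190
Total out = 289.2 mol/s; y_Q = 99.2 / 289.2 = 0.343.

0.343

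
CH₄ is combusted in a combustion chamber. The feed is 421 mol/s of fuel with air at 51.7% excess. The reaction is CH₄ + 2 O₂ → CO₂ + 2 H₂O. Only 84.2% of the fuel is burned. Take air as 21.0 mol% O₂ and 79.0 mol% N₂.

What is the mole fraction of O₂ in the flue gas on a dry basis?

Stoichiometric O₂ = 2 × 421 = 842 mol/s; O₂ fed = 842 × 1.517 = 1277 mol/s.
N₂ fed = 1277 × 79/21 = 4805 mol/s.
Fuel reacted = 0.842 × 421 → ξ = 354.5 mol/s.
Outlet (n = n₀ + ν ξ):
  CH₄: 421 − 1(354.5) = 66.52
  O₂: 1277 − 2(354.5) = 568.3
  N₂: 4805 (inert)
  CO₂: 0 + 1(354.5) = 354.5
  H₂O: 0 + 2(354.5) = 709
Dry total = 5794 mol/s; y_O₂ (dry) = 568.3 / 5794 = 0.09808.

0.0981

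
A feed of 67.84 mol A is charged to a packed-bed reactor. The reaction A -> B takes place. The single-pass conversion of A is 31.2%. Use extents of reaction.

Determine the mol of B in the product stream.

21.2 mol

A reacted = 0.312 × 67.84 = 21.17 mol; ν_A = −1, so ξ = 21.17/1 = 21.17 mol.
Outlet amounts (n = n₀ + ν ξ):
  A: 67.84 − 1(21.17) = 46.67
  B: 0 + 1(21.17) = 21.17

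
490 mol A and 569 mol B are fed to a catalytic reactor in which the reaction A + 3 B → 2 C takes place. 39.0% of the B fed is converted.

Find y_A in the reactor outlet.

B reacted = 0.39 × 569 = 221.9 mol; ν_B = −3, so ξ = 221.9/3 = 73.97 mol.
Outlet amounts (n = n₀ + ν ξ):
  A: 490 − 1(73.97) = 416
  B: 569 − 3(73.97) = 347.1
  C: 0 + 2(73.97) = 147.9
Total out = 911.1 mol; y_A = 416 / 911.1 = 0.4566.

0.457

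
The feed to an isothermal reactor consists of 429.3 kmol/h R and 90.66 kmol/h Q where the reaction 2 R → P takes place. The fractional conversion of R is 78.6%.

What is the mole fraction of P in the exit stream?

R reacted = 0.786 × 429.3 = 337.4 kmol/h; ν_R = −2, so ξ = 337.4/2 = 168.7 kmol/h.
Outlet amounts (n = n₀ + ν ξ):
  R: 429.3 − 2(168.7) = 91.87
  P: 0 + 1(168.7) = 168.7
  Q: 90.66 (inert)
Total out = 351.2 kmol/h; y_P = 168.7 / 351.2 = 0.4803.

0.48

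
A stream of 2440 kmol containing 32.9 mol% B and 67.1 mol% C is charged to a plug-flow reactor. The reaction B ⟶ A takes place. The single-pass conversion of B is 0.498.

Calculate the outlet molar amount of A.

B reacted = 0.498 × 802.8 = 399.8 kmol; ν_B = −1, so ξ = 399.8/1 = 399.8 kmol.
Outlet amounts (n = n₀ + ν ξ):
  B: 802.8 − 1(399.8) = 403
  A: 0 + 1(399.8) = 399.8
  C: 1637 (inert)

400 kmol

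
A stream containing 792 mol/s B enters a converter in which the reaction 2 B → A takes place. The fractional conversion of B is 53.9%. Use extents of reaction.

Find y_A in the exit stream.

0.369

B reacted = 0.539 × 792 = 426.9 mol/s; ν_B = −2, so ξ = 426.9/2 = 213.4 mol/s.
Outlet amounts (n = n₀ + ν ξ):
  B: 792 − 2(213.4) = 365.1
  A: 0 + 1(213.4) = 213.4
Total out = 578.6 mol/s; y_A = 213.4 / 578.6 = 0.3689.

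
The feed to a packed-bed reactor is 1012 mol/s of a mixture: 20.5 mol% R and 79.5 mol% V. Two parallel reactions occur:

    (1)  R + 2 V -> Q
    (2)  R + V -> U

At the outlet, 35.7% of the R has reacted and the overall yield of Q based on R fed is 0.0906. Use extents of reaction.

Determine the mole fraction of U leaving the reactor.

Yield of Q: 1ξ₁ / 207.5 = 0.0906 → ξ₁ = 18.8 mol/s.
Conversion of R: 1ξ₁ + 1ξ₂ = 0.357 × 207.5 = 74.06 → ξ₂ = 55.27 mol/s.
Outlet amounts (n = n₀ + Σ ν·ξ):
  R: 207.5 − 1(18.8) − 1(55.27) = 133.4
  V: 804.5 − 2(18.8) − 1(55.27) = 711.7
  Q: 0 + 1(18.8) = 18.8
  U: 0 + 1(55.27) = 55.27
Total out = 919.1 mol/s; y_U = 55.27 / 919.1 = 0.06013.

0.0601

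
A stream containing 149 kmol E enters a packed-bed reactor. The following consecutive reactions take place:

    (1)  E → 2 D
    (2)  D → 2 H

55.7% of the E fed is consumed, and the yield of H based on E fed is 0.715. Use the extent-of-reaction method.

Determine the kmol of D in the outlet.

113 kmol

Conversion of E: E consumed = 1ξ₁ = 0.557 × 149 → ξ₁ = 82.99 kmol.
Yield of H: 2ξ₂ / 149 = 0.715 → ξ₂ = 53.27 kmol.
Outlet amounts (n = n₀ + Σ ν·ξ):
  E: 149 − 1(82.99) = 66.01
  D: 0 + 2(82.99) − 1(53.27) = 112.7
  H: 0 + 2(53.27) = 106.5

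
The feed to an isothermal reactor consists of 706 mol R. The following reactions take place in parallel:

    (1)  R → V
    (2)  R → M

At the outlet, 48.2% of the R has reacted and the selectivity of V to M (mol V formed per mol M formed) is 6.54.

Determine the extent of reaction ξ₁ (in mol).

Conversion of R: R consumed = 0.482 × 706 = 340.3 mol = 1ξ₁ + 1ξ₂.
Selectivity: 1ξ₁ / (1ξ₂) = 6.54 → ξ₁ = 6.54 ξ₂.
Substitute: (1·6.54 + 1) ξ₂ = 340.3 → ξ₂ = 45.13 mol, ξ₁ = 295.2 mol.
Outlet amounts (n = n₀ + Σ ν·ξ):
  R: 706 − 1(295.2) − 1(45.13) = 365.7
  V: 0 + 1(295.2) = 295.2
  M: 0 + 1(45.13) = 45.13

ξ₁ = 295 mol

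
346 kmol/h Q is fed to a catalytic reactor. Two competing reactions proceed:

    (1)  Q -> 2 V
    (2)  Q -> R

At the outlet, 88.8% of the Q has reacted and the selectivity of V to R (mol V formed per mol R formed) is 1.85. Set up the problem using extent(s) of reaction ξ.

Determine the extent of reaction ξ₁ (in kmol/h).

Conversion of Q: Q consumed = 0.888 × 346 = 307.2 kmol/h = 1ξ₁ + 1ξ₂.
Selectivity: 2ξ₁ / (1ξ₂) = 1.85 → ξ₁ = 0.925 ξ₂.
Substitute: (1·0.925 + 1) ξ₂ = 307.2 → ξ₂ = 159.6 kmol/h, ξ₁ = 147.6 kmol/h.
Outlet amounts (n = n₀ + Σ ν·ξ):
  Q: 346 − 1(147.6) − 1(159.6) = 38.75
  V: 0 + 2(147.6) = 295.3
  R: 0 + 1(159.6) = 159.6

ξ₁ = 148 kmol/h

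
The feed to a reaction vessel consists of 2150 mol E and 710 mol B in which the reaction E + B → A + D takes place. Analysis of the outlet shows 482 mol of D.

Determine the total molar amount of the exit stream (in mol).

For D: n = n₀ + 1ξ → 482 = 0 + 1ξ, giving ξ = 482 mol.
Outlet amounts (n = n₀ + ν ξ):
  E: 2150 − 1(482) = 1668
  B: 710 − 1(482) = 228
  A: 0 + 1(482) = 482
  D: 0 + 1(482) = 482
Total out = 1668 + 228 + 482 + 482 = 2860 mol.

2860 mol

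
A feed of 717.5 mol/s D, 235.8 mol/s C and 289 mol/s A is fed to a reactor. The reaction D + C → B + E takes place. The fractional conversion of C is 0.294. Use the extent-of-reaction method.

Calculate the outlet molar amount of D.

C reacted = 0.294 × 235.8 = 69.33 mol/s; ν_C = −1, so ξ = 69.33/1 = 69.33 mol/s.
Outlet amounts (n = n₀ + ν ξ):
  D: 717.5 − 1(69.33) = 648.2
  C: 235.8 − 1(69.33) = 166.5
  B: 0 + 1(69.33) = 69.33
  E: 0 + 1(69.33) = 69.33
  A: 289 (inert)

648 mol/s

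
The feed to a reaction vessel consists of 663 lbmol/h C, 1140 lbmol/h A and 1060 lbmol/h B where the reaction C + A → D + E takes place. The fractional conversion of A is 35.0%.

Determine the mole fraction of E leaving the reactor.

A reacted = 0.35 × 1140 = 399 lbmol/h; ν_A = −1, so ξ = 399/1 = 399 lbmol/h.
Outlet amounts (n = n₀ + ν ξ):
  C: 663 − 1(399) = 264
  A: 1140 − 1(399) = 741
  D: 0 + 1(399) = 399
  E: 0 + 1(399) = 399
  B: 1060 (inert)
Total out = 2863 lbmol/h; y_E = 399 / 2863 = 0.1394.

0.139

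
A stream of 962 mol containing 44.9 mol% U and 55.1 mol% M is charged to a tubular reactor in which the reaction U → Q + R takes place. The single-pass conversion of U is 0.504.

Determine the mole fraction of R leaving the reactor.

0.185

U reacted = 0.504 × 431.9 = 217.7 mol; ν_U = −1, so ξ = 217.7/1 = 217.7 mol.
Outlet amounts (n = n₀ + ν ξ):
  U: 431.9 − 1(217.7) = 214.2
  Q: 0 + 1(217.7) = 217.7
  R: 0 + 1(217.7) = 217.7
  M: 530.1 (inert)
Total out = 1180 mol; y_R = 217.7 / 1180 = 0.1845.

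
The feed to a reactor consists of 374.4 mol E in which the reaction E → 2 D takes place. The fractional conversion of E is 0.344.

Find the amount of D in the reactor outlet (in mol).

258 mol

E reacted = 0.344 × 374.4 = 128.8 mol; ν_E = −1, so ξ = 128.8/1 = 128.8 mol.
Outlet amounts (n = n₀ + ν ξ):
  E: 374.4 − 1(128.8) = 245.6
  D: 0 + 2(128.8) = 257.6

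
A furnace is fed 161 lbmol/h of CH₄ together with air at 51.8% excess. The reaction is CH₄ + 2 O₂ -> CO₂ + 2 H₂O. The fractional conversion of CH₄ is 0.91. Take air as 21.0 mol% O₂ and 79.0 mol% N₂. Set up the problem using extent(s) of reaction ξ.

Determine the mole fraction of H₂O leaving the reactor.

Stoichiometric O₂ = 2 × 161 = 322 lbmol/h; O₂ fed = 322 × 1.518 = 488.8 lbmol/h.
N₂ fed = 488.8 × 79/21 = 1839 lbmol/h.
Fuel reacted = 0.91 × 161 → ξ = 146.5 lbmol/h.
Outlet (n = n₀ + ν ξ):
  CH₄: 161 − 1(146.5) = 14.49
  O₂: 488.8 − 2(146.5) = 195.8
  N₂: 1839 (inert)
  CO₂: 0 + 1(146.5) = 146.5
  H₂O: 0 + 2(146.5) = 293
Total out = 2489 lbmol/h; y_H₂O = 293 / 2489 = 0.1177.

0.118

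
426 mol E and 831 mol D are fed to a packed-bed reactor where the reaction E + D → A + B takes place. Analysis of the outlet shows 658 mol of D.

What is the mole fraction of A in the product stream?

For D: n = n₀ − 1ξ → 658 = 831 − 1ξ, giving ξ = 173 mol.
Outlet amounts (n = n₀ + ν ξ):
  E: 426 − 1(173) = 253
  D: 831 − 1(173) = 658
  A: 0 + 1(173) = 173
  B: 0 + 1(173) = 173
Total out = 1257 mol; y_A = 173 / 1257 = 0.1376.

0.138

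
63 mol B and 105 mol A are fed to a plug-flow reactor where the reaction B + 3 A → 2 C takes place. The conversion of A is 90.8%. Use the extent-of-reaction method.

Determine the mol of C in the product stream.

63.6 mol

A reacted = 0.908 × 105 = 95.34 mol; ν_A = −3, so ξ = 95.34/3 = 31.78 mol.
Outlet amounts (n = n₀ + ν ξ):
  B: 63 − 1(31.78) = 31.22
  A: 105 − 3(31.78) = 9.66
  C: 0 + 2(31.78) = 63.56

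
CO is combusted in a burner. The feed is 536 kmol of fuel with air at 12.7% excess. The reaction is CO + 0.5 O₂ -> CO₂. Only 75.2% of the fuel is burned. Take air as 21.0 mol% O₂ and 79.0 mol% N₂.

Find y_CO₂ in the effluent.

Stoichiometric O₂ = 0.5 × 536 = 268 kmol; O₂ fed = 268 × 1.127 = 302 kmol.
N₂ fed = 302 × 79/21 = 1136 kmol.
Fuel reacted = 0.752 × 536 → ξ = 403.1 kmol.
Outlet (n = n₀ + ν ξ):
  CO: 536 − 1(403.1) = 132.9
  O₂: 302 − 0.5(403.1) = 100.5
  N₂: 1136 (inert)
  CO₂: 0 + 1(403.1) = 403.1
Total out = 1773 kmol; y_CO₂ = 403.1 / 1773 = 0.2274.

0.227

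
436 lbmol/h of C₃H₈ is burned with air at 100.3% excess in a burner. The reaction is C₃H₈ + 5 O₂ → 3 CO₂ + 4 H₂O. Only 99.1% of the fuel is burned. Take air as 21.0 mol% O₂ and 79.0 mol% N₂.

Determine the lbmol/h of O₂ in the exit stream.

Stoichiometric O₂ = 5 × 436 = 2180 lbmol/h; O₂ fed = 2180 × 2.003 = 4367 lbmol/h.
N₂ fed = 4367 × 79/21 = 16430 lbmol/h.
Fuel reacted = 0.991 × 436 → ξ = 432.1 lbmol/h.
Outlet (n = n₀ + ν ξ):
  C₃H₈: 436 − 1(432.1) = 3.924
  O₂: 4367 − 5(432.1) = 2206
  N₂: 16430 (inert)
  CO₂: 0 + 3(432.1) = 1296
  H₂O: 0 + 4(432.1) = 1728

2210 lbmol/h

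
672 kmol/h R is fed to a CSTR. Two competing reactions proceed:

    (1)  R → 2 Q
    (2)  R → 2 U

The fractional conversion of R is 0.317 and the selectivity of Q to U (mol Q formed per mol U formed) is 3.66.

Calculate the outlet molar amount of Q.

Conversion of R: R consumed = 0.317 × 672 = 213 kmol/h = 1ξ₁ + 1ξ₂.
Selectivity: 2ξ₁ / (2ξ₂) = 3.66 → ξ₁ = 3.66 ξ₂.
Substitute: (1·3.66 + 1) ξ₂ = 213 → ξ₂ = 45.71 kmol/h, ξ₁ = 167.3 kmol/h.
Outlet amounts (n = n₀ + Σ ν·ξ):
  R: 672 − 1(167.3) − 1(45.71) = 459
  Q: 0 + 2(167.3) = 334.6
  U: 0 + 2(45.71) = 91.43

335 kmol/h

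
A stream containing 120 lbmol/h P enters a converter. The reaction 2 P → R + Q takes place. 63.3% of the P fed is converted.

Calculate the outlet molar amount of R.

38 lbmol/h

P reacted = 0.633 × 120 = 75.96 lbmol/h; ν_P = −2, so ξ = 75.96/2 = 37.98 lbmol/h.
Outlet amounts (n = n₀ + ν ξ):
  P: 120 − 2(37.98) = 44.04
  R: 0 + 1(37.98) = 37.98
  Q: 0 + 1(37.98) = 37.98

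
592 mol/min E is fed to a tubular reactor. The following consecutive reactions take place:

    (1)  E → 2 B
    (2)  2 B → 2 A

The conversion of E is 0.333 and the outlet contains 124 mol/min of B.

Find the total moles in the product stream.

789 mol/min

Conversion of E: E consumed = 1ξ₁ = 0.333 × 592 → ξ₁ = 197.1 mol/min.
B balance: n_B = 0 + 2ξ₁ − 2ξ₂ = 124 → ξ₂ = (2·197.1 − 124)/2 = 135.1 mol/min.
Outlet amounts (n = n₀ + Σ ν·ξ):
  E: 592 − 1(197.1) = 394.9
  B: 0 + 2(197.1) − 2(135.1) = 124
  A: 0 + 2(135.1) = 270.3
Total out = 394.9 + 124 + 270.3 = 789.1 mol/min.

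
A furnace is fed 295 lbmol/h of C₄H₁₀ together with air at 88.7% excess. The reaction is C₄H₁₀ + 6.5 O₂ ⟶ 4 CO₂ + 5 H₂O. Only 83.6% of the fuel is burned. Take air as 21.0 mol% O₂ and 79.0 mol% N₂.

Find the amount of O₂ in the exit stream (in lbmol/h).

Stoichiometric O₂ = 6.5 × 295 = 1918 lbmol/h; O₂ fed = 1918 × 1.887 = 3618 lbmol/h.
N₂ fed = 3618 × 79/21 = 13610 lbmol/h.
Fuel reacted = 0.836 × 295 → ξ = 246.6 lbmol/h.
Outlet (n = n₀ + ν ξ):
  C₄H₁₀: 295 − 1(246.6) = 48.38
  O₂: 3618 − 6.5(246.6) = 2015
  N₂: 13610 (inert)
  CO₂: 0 + 4(246.6) = 986.5
  H₂O: 0 + 5(246.6) = 1233

2020 lbmol/h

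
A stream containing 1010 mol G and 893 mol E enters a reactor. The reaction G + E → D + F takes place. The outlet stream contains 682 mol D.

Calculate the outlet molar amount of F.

682 mol

For D: n = n₀ + 1ξ → 682 = 0 + 1ξ, giving ξ = 682 mol.
Outlet amounts (n = n₀ + ν ξ):
  G: 1010 − 1(682) = 328
  E: 893 − 1(682) = 211
  D: 0 + 1(682) = 682
  F: 0 + 1(682) = 682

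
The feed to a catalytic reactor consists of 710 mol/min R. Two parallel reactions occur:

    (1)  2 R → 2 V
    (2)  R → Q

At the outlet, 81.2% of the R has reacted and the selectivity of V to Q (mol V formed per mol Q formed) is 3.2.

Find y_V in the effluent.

0.619

Conversion of R: R consumed = 0.812 × 710 = 576.5 mol/min = 2ξ₁ + 1ξ₂.
Selectivity: 2ξ₁ / (1ξ₂) = 3.2 → ξ₁ = 1.6 ξ₂.
Substitute: (2·1.6 + 1) ξ₂ = 576.5 → ξ₂ = 137.3 mol/min, ξ₁ = 219.6 mol/min.
Outlet amounts (n = n₀ + Σ ν·ξ):
  R: 710 − 2(219.6) − 1(137.3) = 133.5
  V: 0 + 2(219.6) = 439.3
  Q: 0 + 1(137.3) = 137.3
Total out = 710 mol/min; y_V = 439.3 / 710 = 0.6187.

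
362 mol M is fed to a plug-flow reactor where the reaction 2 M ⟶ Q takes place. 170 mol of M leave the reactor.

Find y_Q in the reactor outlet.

For M: n = n₀ − 2ξ → 170 = 362 − 2ξ, giving ξ = 96 mol.
Outlet amounts (n = n₀ + ν ξ):
  M: 362 − 2(96) = 170
  Q: 0 + 1(96) = 96
Total out = 266 mol; y_Q = 96 / 266 = 0.3609.

0.361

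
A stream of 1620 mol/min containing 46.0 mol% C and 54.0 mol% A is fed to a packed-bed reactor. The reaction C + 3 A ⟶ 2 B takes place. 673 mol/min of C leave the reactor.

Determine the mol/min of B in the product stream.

For C: n = n₀ − 1ξ → 673 = 745.2 − 1ξ, giving ξ = 72.2 mol/min.
Outlet amounts (n = n₀ + ν ξ):
  C: 745.2 − 1(72.2) = 673
  A: 874.8 − 3(72.2) = 658.2
  B: 0 + 2(72.2) = 144.4

144 mol/min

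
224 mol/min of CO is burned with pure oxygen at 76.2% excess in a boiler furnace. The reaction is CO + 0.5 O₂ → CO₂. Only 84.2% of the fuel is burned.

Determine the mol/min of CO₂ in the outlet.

189 mol/min

Stoichiometric O₂ = 0.5 × 224 = 112 mol/min; O₂ fed = 112 × 1.762 = 197.3 mol/min.
Fuel reacted = 0.842 × 224 → ξ = 188.6 mol/min.
Outlet (n = n₀ + ν ξ):
  CO: 224 − 1(188.6) = 35.39
  O₂: 197.3 − 0.5(188.6) = 103
  CO₂: 0 + 1(188.6) = 188.6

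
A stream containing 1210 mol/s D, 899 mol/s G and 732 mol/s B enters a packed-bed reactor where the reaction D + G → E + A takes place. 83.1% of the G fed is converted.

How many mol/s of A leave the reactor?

G reacted = 0.831 × 899 = 747.1 mol/s; ν_G = −1, so ξ = 747.1/1 = 747.1 mol/s.
Outlet amounts (n = n₀ + ν ξ):
  D: 1210 − 1(747.1) = 462.9
  G: 899 − 1(747.1) = 151.9
  E: 0 + 1(747.1) = 747.1
  A: 0 + 1(747.1) = 747.1
  B: 732 (inert)

747 mol/s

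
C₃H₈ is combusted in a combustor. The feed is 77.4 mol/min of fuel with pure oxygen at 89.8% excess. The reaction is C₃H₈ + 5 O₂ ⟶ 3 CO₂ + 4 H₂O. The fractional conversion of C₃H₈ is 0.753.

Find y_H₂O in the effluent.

Stoichiometric O₂ = 5 × 77.4 = 387 mol/min; O₂ fed = 387 × 1.898 = 734.5 mol/min.
Fuel reacted = 0.753 × 77.4 → ξ = 58.28 mol/min.
Outlet (n = n₀ + ν ξ):
  C₃H₈: 77.4 − 1(58.28) = 19.12
  O₂: 734.5 − 5(58.28) = 443.1
  CO₂: 0 + 3(58.28) = 174.8
  H₂O: 0 + 4(58.28) = 233.1
Total out = 870.2 mol/min; y_H₂O = 233.1 / 870.2 = 0.2679.

0.268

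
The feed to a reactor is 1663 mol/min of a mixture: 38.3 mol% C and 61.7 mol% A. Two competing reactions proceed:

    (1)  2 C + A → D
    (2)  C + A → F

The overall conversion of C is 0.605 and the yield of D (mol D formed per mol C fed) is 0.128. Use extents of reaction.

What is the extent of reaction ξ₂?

ξ₂ = 222 mol/min

Yield of D: 1ξ₁ / 636.9 = 0.128 → ξ₁ = 81.53 mol/min.
Conversion of C: 2ξ₁ + 1ξ₂ = 0.605 × 636.9 = 385.3 → ξ₂ = 222.3 mol/min.
Outlet amounts (n = n₀ + Σ ν·ξ):
  C: 636.9 − 2(81.53) − 1(222.3) = 251.6
  A: 1026 − 1(81.53) − 1(222.3) = 722.3
  D: 0 + 1(81.53) = 81.53
  F: 0 + 1(222.3) = 222.3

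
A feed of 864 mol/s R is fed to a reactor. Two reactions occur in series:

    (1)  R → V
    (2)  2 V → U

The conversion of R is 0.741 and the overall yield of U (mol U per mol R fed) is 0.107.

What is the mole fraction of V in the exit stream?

0.59

Conversion of R: R consumed = 1ξ₁ = 0.741 × 864 → ξ₁ = 640.2 mol/s.
Yield of U: 1ξ₂ / 864 = 0.107 → ξ₂ = 92.45 mol/s.
Outlet amounts (n = n₀ + Σ ν·ξ):
  R: 864 − 1(640.2) = 223.8
  V: 0 + 1(640.2) − 2(92.45) = 455.3
  U: 0 + 1(92.45) = 92.45
Total out = 771.6 mol/s; y_V = 455.3 / 771.6 = 0.5901.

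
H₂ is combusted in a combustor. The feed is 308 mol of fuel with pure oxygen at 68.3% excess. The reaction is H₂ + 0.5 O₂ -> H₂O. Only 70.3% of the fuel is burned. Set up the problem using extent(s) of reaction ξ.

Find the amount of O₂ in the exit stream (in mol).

Stoichiometric O₂ = 0.5 × 308 = 154 mol; O₂ fed = 154 × 1.683 = 259.2 mol.
Fuel reacted = 0.703 × 308 → ξ = 216.5 mol.
Outlet (n = n₀ + ν ξ):
  H₂: 308 − 1(216.5) = 91.48
  O₂: 259.2 − 0.5(216.5) = 150.9
  H₂O: 0 + 1(216.5) = 216.5

151 mol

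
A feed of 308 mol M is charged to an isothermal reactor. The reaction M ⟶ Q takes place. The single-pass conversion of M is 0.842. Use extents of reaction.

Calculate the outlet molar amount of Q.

259 mol

M reacted = 0.842 × 308 = 259.3 mol; ν_M = −1, so ξ = 259.3/1 = 259.3 mol.
Outlet amounts (n = n₀ + ν ξ):
  M: 308 − 1(259.3) = 48.66
  Q: 0 + 1(259.3) = 259.3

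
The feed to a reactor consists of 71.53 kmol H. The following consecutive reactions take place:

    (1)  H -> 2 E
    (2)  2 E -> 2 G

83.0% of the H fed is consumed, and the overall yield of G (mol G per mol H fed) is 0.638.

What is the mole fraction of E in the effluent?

0.558

Conversion of H: H consumed = 1ξ₁ = 0.83 × 71.53 → ξ₁ = 59.37 kmol.
Yield of G: 2ξ₂ / 71.53 = 0.638 → ξ₂ = 22.82 kmol.
Outlet amounts (n = n₀ + Σ ν·ξ):
  H: 71.53 − 1(59.37) = 12.16
  E: 0 + 2(59.37) − 2(22.82) = 73.1
  G: 0 + 2(22.82) = 45.64
Total out = 130.9 kmol; y_E = 73.1 / 130.9 = 0.5585.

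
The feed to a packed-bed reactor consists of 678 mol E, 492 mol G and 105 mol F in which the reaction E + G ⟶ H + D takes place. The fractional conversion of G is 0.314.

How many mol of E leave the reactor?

G reacted = 0.314 × 492 = 154.5 mol; ν_G = −1, so ξ = 154.5/1 = 154.5 mol.
Outlet amounts (n = n₀ + ν ξ):
  E: 678 − 1(154.5) = 523.5
  G: 492 − 1(154.5) = 337.5
  H: 0 + 1(154.5) = 154.5
  D: 0 + 1(154.5) = 154.5
  F: 105 (inert)

524 mol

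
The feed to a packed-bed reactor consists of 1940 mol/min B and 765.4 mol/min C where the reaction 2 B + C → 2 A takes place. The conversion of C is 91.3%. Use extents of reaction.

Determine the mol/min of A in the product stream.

1400 mol/min

C reacted = 0.913 × 765.4 = 698.8 mol/min; ν_C = −1, so ξ = 698.8/1 = 698.8 mol/min.
Outlet amounts (n = n₀ + ν ξ):
  B: 1940 − 2(698.8) = 542.4
  C: 765.4 − 1(698.8) = 66.59
  A: 0 + 2(698.8) = 1398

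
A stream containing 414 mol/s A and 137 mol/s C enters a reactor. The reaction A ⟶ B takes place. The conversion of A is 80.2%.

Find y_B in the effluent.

A reacted = 0.802 × 414 = 332 mol/s; ν_A = −1, so ξ = 332/1 = 332 mol/s.
Outlet amounts (n = n₀ + ν ξ):
  A: 414 − 1(332) = 81.97
  B: 0 + 1(332) = 332
  C: 137 (inert)
Total out = 551 mol/s; y_B = 332 / 551 = 0.6026.

0.603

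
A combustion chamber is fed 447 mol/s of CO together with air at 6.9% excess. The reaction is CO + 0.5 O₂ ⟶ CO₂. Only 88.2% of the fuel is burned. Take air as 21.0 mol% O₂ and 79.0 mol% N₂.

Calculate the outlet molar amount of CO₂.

394 mol/s

Stoichiometric O₂ = 0.5 × 447 = 223.5 mol/s; O₂ fed = 223.5 × 1.069 = 238.9 mol/s.
N₂ fed = 238.9 × 79/21 = 898.8 mol/s.
Fuel reacted = 0.882 × 447 → ξ = 394.3 mol/s.
Outlet (n = n₀ + ν ξ):
  CO: 447 − 1(394.3) = 52.75
  O₂: 238.9 − 0.5(394.3) = 41.79
  N₂: 898.8 (inert)
  CO₂: 0 + 1(394.3) = 394.3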